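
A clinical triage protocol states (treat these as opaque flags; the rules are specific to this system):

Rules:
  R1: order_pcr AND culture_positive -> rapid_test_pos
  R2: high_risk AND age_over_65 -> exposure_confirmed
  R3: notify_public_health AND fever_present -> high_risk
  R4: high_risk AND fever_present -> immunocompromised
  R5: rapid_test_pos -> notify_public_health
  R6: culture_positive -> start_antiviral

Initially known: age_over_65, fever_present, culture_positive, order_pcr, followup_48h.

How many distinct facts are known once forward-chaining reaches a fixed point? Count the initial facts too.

11

Round 1: R1 [order_pcr AND culture_positive -> rapid_test_pos]; R6 [culture_positive -> start_antiviral]. New: rapid_test_pos, start_antiviral.
Round 2: R5 [rapid_test_pos -> notify_public_health]. New: notify_public_health.
Round 3: R3 [notify_public_health AND fever_present -> high_risk]. New: high_risk.
Round 4: R2 [high_risk AND age_over_65 -> exposure_confirmed]; R4 [high_risk AND fever_present -> immunocompromised]. New: exposure_confirmed, immunocompromised.
Closure: {age_over_65, culture_positive, exposure_confirmed, fever_present, followup_48h, high_risk, immunocompromised, notify_public_health, order_pcr, rapid_test_pos, start_antiviral} — 11 facts.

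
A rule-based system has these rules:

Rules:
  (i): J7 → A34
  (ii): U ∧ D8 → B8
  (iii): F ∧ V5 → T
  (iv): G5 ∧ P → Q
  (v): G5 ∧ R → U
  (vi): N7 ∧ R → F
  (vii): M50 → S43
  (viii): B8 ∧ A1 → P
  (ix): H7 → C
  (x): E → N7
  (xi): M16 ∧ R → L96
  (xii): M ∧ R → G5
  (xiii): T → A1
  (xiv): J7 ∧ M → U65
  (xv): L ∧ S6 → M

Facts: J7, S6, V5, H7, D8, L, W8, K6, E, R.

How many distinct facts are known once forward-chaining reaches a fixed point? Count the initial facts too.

Round 1 fires (i), (ix), (x), (xv), giving A34, C, N7, M.
Round 2 fires (vi), (xii), (xiv), giving F, G5, U65.
Round 3 fires (iii), (v), giving T, U.
Round 4 fires (ii), (xiii), giving B8, A1.
Round 5 fires (viii), giving P.
Round 6 fires (iv), giving Q.
Closure: {A1, A34, B8, C, D8, E, F, G5, H7, J7, K6, L, M, N7, P, Q, R, S6, T, U, U65, V5, W8} — 23 facts.

23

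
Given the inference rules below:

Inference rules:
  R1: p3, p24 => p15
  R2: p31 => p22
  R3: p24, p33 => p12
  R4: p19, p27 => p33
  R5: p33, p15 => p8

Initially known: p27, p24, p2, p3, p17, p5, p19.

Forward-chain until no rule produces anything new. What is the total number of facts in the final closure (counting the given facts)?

11

Round 1 — R1, R4, derive p15, p33.
Round 2 — R3, R5, derive p12, p8.
Closure: {p12, p15, p17, p19, p2, p24, p27, p3, p33, p5, p8} — 11 facts.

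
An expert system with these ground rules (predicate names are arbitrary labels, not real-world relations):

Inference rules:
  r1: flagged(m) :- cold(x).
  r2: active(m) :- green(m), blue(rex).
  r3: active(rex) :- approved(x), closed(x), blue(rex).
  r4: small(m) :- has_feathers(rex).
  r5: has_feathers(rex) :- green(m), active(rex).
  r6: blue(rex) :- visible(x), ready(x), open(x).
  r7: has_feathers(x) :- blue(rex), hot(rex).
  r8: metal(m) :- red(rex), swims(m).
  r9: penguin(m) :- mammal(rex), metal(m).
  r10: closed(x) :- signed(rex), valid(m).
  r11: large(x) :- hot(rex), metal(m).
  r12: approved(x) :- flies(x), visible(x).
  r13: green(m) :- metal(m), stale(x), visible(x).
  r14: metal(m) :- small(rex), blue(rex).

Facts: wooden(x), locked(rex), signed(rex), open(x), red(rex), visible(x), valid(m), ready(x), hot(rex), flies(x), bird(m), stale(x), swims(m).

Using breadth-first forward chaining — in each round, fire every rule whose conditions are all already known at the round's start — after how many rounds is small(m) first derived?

4

Round 1: r6 [blue(rex) :- visible(x), ready(x), open(x).]; r8 [metal(m) :- red(rex), swims(m).]; r10 [closed(x) :- signed(rex), valid(m).]; r12 [approved(x) :- flies(x), visible(x).]. New: blue(rex), metal(m), closed(x), approved(x).
Round 2: r3 [active(rex) :- approved(x), closed(x), blue(rex).]; r7 [has_feathers(x) :- blue(rex), hot(rex).]; r11 [large(x) :- hot(rex), metal(m).]; r13 [green(m) :- metal(m), stale(x), visible(x).]. New: active(rex), has_feathers(x), large(x), green(m).
Round 3: r2 [active(m) :- green(m), blue(rex).]; r5 [has_feathers(rex) :- green(m), active(rex).]. New: active(m), has_feathers(rex).
Round 4: r4 [small(m) :- has_feathers(rex).]. New: small(m).
small(m) first appears in round 4.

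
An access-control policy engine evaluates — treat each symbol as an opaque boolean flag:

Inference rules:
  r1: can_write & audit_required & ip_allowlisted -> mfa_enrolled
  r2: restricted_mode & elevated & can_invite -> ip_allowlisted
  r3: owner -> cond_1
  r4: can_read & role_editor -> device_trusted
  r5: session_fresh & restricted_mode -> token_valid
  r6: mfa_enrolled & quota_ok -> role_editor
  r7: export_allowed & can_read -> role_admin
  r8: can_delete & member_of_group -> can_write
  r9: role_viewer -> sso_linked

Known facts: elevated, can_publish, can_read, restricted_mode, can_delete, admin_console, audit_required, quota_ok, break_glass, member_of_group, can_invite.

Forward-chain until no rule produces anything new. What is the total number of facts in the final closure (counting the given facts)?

16

Round 1: r2 [restricted_mode & elevated & can_invite -> ip_allowlisted]; r8 [can_delete & member_of_group -> can_write]. New: ip_allowlisted, can_write.
Round 2: r1 [can_write & audit_required & ip_allowlisted -> mfa_enrolled]. New: mfa_enrolled.
Round 3: r6 [mfa_enrolled & quota_ok -> role_editor]. New: role_editor.
Round 4: r4 [can_read & role_editor -> device_trusted]. New: device_trusted.
Closure: {admin_console, audit_required, break_glass, can_delete, can_invite, can_publish, can_read, can_write, device_trusted, elevated, ip_allowlisted, member_of_group, mfa_enrolled, quota_ok, restricted_mode, role_editor} — 16 facts.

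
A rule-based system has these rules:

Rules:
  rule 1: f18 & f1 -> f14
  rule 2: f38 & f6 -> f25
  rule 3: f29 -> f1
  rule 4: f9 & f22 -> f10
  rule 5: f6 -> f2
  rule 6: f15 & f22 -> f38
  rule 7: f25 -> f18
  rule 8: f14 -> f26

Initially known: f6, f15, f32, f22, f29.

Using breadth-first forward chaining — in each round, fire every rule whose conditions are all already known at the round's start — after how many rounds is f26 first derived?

5

Round 1 — rule 3, rule 5, rule 6, derive f1, f2, f38.
Round 2 — rule 2, derive f25.
Round 3 — rule 7, derive f18.
Round 4 — rule 1, derive f14.
Round 5 — rule 8, derive f26.
f26 first appears in round 5.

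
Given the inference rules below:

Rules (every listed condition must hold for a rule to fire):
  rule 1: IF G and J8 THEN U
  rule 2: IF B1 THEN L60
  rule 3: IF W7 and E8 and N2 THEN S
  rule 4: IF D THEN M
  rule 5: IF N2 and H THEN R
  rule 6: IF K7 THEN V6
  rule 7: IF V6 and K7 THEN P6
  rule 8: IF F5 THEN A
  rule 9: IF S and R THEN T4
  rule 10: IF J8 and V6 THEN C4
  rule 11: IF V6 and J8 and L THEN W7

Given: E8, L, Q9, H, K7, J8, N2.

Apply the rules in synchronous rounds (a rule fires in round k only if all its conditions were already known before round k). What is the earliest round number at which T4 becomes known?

[1] rule 5 [IF N2 and H THEN R]; rule 6 [IF K7 THEN V6]. ⇒ new: R, V6.
[2] rule 7 [IF V6 and K7 THEN P6]; rule 10 [IF J8 and V6 THEN C4]; rule 11 [IF V6 and J8 and L THEN W7]. ⇒ new: P6, C4, W7.
[3] rule 3 [IF W7 and E8 and N2 THEN S]. ⇒ new: S.
[4] rule 9 [IF S and R THEN T4]. ⇒ new: T4.
T4 first appears in round 4.

4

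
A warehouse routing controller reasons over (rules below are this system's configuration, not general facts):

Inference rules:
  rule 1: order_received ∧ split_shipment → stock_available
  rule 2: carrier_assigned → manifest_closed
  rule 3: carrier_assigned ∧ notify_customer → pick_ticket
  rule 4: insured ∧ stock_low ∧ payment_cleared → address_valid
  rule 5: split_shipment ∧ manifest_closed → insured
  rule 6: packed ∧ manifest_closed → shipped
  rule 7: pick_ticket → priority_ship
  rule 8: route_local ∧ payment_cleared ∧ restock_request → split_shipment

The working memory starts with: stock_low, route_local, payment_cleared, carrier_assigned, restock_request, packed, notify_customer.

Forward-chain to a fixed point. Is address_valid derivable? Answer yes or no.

yes

Round 1 fires rule 2, rule 3, rule 8, giving manifest_closed, pick_ticket, split_shipment.
Round 2 fires rule 5, rule 6, rule 7, giving insured, shipped, priority_ship.
Round 3 fires rule 4, giving address_valid.
address_valid appears in round 3, so it is derivable.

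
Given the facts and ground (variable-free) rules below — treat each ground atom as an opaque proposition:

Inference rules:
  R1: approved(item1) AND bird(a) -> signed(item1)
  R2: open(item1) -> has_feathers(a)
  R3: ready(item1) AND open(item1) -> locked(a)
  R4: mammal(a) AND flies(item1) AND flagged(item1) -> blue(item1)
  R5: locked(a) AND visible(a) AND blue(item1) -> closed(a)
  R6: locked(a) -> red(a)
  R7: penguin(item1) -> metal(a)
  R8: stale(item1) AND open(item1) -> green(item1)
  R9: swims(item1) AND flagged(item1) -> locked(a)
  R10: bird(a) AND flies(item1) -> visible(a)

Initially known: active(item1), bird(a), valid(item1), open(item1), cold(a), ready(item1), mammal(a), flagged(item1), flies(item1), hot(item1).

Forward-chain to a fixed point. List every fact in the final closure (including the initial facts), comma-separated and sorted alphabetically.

active(item1), bird(a), blue(item1), closed(a), cold(a), flagged(item1), flies(item1), has_feathers(a), hot(item1), locked(a), mammal(a), open(item1), ready(item1), red(a), valid(item1), visible(a)

Round 1 — R2, R3, R4, R10, derive has_feathers(a), locked(a), blue(item1), visible(a).
Round 2 — R5, R6, derive closed(a), red(a).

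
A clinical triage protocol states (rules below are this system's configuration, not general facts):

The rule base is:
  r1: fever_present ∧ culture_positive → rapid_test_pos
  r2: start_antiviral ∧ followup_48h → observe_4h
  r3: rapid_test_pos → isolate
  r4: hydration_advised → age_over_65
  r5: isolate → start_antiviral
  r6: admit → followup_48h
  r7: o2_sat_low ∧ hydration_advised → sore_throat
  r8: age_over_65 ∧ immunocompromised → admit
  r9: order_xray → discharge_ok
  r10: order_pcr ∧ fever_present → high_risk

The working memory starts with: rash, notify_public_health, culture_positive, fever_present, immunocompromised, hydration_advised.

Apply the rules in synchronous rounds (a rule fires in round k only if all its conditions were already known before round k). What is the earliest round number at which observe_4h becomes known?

Round 1 — r1, r4, derive rapid_test_pos, age_over_65.
Round 2 — r3, r8, derive isolate, admit.
Round 3 — r5, r6, derive start_antiviral, followup_48h.
Round 4 — r2, derive observe_4h.
observe_4h first appears in round 4.

4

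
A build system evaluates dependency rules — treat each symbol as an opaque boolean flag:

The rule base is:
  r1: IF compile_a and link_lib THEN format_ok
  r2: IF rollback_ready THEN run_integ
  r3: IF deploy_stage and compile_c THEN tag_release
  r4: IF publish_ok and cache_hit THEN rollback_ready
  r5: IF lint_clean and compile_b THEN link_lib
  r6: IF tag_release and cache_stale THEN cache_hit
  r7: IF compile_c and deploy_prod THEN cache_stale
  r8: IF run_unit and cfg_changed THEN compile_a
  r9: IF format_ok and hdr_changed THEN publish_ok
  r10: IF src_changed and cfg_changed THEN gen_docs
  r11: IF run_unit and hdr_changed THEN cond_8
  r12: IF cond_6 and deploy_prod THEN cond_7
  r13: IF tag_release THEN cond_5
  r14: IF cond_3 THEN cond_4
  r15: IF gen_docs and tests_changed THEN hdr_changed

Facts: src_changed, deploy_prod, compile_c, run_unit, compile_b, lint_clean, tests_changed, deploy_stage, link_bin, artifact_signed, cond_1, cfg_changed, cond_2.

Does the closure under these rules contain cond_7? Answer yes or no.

Round 1 fires r3, r5, r7, r8, r10, giving tag_release, link_lib, cache_stale, compile_a, gen_docs.
Round 2 fires r1, r6, r13, r15, giving format_ok, cache_hit, cond_5, hdr_changed.
Round 3 fires r9, r11, giving publish_ok, cond_8.
Round 4 fires r4, giving rollback_ready.
Round 5 fires r2, giving run_integ.
Fixed point reached. cond_7 is concluded only by r12; r12 needs cond_6 (never derived).

no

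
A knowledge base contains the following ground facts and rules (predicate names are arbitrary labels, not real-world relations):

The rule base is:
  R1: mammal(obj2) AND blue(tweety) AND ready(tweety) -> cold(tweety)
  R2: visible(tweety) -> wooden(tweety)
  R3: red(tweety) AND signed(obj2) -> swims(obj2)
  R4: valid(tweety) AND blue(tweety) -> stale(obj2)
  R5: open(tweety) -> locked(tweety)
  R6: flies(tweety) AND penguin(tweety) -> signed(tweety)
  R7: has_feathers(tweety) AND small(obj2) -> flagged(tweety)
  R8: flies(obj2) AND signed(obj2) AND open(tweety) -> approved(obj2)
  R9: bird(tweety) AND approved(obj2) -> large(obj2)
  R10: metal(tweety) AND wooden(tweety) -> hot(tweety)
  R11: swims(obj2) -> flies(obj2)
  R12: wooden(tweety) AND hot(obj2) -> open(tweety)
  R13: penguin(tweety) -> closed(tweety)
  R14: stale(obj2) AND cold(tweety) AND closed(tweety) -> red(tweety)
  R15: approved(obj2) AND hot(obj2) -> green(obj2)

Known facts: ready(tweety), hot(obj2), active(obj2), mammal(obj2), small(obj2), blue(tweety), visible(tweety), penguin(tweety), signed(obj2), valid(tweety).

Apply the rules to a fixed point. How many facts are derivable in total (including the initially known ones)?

21

Round 1: R1 [mammal(obj2) AND blue(tweety) AND ready(tweety) -> cold(tweety)]; R2 [visible(tweety) -> wooden(tweety)]; R4 [valid(tweety) AND blue(tweety) -> stale(obj2)]; R13 [penguin(tweety) -> closed(tweety)]. New: cold(tweety), wooden(tweety), stale(obj2), closed(tweety).
Round 2: R12 [wooden(tweety) AND hot(obj2) -> open(tweety)]; R14 [stale(obj2) AND cold(tweety) AND closed(tweety) -> red(tweety)]. New: open(tweety), red(tweety).
Round 3: R3 [red(tweety) AND signed(obj2) -> swims(obj2)]; R5 [open(tweety) -> locked(tweety)]. New: swims(obj2), locked(tweety).
Round 4: R11 [swims(obj2) -> flies(obj2)]. New: flies(obj2).
Round 5: R8 [flies(obj2) AND signed(obj2) AND open(tweety) -> approved(obj2)]. New: approved(obj2).
Round 6: R15 [approved(obj2) AND hot(obj2) -> green(obj2)]. New: green(obj2).
Closure: {active(obj2), approved(obj2), blue(tweety), closed(tweety), cold(tweety), flies(obj2), green(obj2), hot(obj2), locked(tweety), mammal(obj2), open(tweety), penguin(tweety), ready(tweety), red(tweety), signed(obj2), small(obj2), stale(obj2), swims(obj2), valid(tweety), visible(tweety), wooden(tweety)} — 21 facts.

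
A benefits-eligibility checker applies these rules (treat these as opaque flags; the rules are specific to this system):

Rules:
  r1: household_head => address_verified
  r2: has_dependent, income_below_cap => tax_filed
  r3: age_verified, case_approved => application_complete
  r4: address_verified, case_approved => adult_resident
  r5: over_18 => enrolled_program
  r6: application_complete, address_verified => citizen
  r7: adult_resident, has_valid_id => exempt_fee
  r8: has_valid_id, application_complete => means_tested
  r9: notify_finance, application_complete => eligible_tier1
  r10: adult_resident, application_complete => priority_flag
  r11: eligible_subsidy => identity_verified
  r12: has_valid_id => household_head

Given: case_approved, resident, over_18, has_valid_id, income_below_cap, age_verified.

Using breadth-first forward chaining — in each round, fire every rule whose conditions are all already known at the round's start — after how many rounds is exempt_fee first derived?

[1] r3 [age_verified, case_approved => application_complete]; r5 [over_18 => enrolled_program]; r12 [has_valid_id => household_head]. ⇒ new: application_complete, enrolled_program, household_head.
[2] r1 [household_head => address_verified]; r8 [has_valid_id, application_complete => means_tested]. ⇒ new: address_verified, means_tested.
[3] r4 [address_verified, case_approved => adult_resident]; r6 [application_complete, address_verified => citizen]. ⇒ new: adult_resident, citizen.
[4] r7 [adult_resident, has_valid_id => exempt_fee]; r10 [adult_resident, application_complete => priority_flag]. ⇒ new: exempt_fee, priority_flag.
exempt_fee first appears in round 4.

4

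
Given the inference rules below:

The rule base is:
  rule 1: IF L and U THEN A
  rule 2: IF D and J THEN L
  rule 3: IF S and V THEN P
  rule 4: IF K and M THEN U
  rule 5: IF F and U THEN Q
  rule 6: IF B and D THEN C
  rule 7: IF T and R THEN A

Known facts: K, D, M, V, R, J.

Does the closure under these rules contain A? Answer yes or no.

yes

Round 1 fires rule 2, rule 4, giving L, U.
Round 2 fires rule 1, giving A.
A appears in round 2, so it is derivable.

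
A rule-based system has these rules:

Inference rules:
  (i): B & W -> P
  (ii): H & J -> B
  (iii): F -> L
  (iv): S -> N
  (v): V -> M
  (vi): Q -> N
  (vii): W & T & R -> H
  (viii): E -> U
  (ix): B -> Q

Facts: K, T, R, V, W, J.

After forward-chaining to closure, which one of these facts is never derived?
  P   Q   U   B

U

Round 1 fires (v), (vii), giving M, H.
Round 2 fires (ii), giving B.
Round 3 fires (i), (ix), giving P, Q.
Round 4 fires (vi), giving N.
Derived: Q (round 3), B (round 2), P (round 3). U never appears in any round.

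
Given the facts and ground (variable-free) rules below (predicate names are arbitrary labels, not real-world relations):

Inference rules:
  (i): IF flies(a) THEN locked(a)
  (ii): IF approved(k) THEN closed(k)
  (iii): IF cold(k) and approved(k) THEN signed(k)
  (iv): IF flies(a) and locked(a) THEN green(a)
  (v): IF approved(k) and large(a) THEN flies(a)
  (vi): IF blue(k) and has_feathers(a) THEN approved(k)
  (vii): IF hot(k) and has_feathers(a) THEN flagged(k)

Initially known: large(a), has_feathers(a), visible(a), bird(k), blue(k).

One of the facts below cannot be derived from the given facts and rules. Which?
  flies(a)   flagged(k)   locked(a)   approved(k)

flagged(k)

[1] (vi) [IF blue(k) and has_feathers(a) THEN approved(k)]. ⇒ new: approved(k).
[2] (ii) [IF approved(k) THEN closed(k)]; (v) [IF approved(k) and large(a) THEN flies(a)]. ⇒ new: closed(k), flies(a).
[3] (i) [IF flies(a) THEN locked(a)]. ⇒ new: locked(a).
[4] (iv) [IF flies(a) and locked(a) THEN green(a)]. ⇒ new: green(a).
Derived: locked(a) (round 3), flies(a) (round 2), approved(k) (round 1). flagged(k) never appears in any round.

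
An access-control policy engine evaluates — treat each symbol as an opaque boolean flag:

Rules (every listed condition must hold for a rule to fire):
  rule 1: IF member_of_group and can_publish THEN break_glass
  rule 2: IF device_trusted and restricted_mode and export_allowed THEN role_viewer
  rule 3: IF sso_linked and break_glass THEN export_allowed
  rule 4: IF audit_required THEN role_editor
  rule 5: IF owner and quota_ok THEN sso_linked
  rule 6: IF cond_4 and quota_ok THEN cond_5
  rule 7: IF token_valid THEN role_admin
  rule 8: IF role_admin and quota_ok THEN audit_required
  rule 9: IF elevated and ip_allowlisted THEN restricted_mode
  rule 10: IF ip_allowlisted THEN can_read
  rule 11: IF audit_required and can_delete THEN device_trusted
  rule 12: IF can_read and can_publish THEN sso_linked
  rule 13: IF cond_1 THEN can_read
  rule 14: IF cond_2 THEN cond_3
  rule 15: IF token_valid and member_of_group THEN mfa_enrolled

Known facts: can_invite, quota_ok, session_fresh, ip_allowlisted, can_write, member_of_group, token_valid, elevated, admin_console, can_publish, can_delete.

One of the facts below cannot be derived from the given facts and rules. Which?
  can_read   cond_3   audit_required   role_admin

Round 1: rule 1 [IF member_of_group and can_publish THEN break_glass]; rule 7 [IF token_valid THEN role_admin]; rule 9 [IF elevated and ip_allowlisted THEN restricted_mode]; rule 10 [IF ip_allowlisted THEN can_read]; rule 15 [IF token_valid and member_of_group THEN mfa_enrolled]. New: break_glass, role_admin, restricted_mode, can_read, mfa_enrolled.
Round 2: rule 8 [IF role_admin and quota_ok THEN audit_required]; rule 12 [IF can_read and can_publish THEN sso_linked]. New: audit_required, sso_linked.
Round 3: rule 3 [IF sso_linked and break_glass THEN export_allowed]; rule 4 [IF audit_required THEN role_editor]; rule 11 [IF audit_required and can_delete THEN device_trusted]. New: export_allowed, role_editor, device_trusted.
Round 4: rule 2 [IF device_trusted and restricted_mode and export_allowed THEN role_viewer]. New: role_viewer.
Derived: can_read (round 1), role_admin (round 1), audit_required (round 2). cond_3 never appears in any round.

cond_3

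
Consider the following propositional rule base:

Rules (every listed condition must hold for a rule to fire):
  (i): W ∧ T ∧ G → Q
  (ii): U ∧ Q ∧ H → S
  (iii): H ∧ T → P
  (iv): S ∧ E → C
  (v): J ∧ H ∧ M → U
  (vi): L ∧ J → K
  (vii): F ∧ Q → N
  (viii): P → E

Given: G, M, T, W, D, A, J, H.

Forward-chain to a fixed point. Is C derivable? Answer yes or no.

yes

[1] (i) [W ∧ T ∧ G → Q]; (iii) [H ∧ T → P]; (v) [J ∧ H ∧ M → U]. ⇒ new: Q, P, U.
[2] (ii) [U ∧ Q ∧ H → S]; (viii) [P → E]. ⇒ new: S, E.
[3] (iv) [S ∧ E → C]. ⇒ new: C.
C appears in round 3, so it is derivable.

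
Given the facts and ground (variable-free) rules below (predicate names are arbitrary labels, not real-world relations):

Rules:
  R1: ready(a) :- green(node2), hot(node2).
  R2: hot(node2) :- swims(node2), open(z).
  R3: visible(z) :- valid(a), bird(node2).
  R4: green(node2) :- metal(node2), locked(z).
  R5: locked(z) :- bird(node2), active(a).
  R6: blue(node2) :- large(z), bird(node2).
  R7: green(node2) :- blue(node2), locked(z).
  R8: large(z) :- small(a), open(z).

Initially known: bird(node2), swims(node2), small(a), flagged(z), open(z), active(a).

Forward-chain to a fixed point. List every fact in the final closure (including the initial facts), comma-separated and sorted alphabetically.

Round 1 fires R2, R5, R8, giving hot(node2), locked(z), large(z).
Round 2 fires R6, giving blue(node2).
Round 3 fires R7, giving green(node2).
Round 4 fires R1, giving ready(a).

active(a), bird(node2), blue(node2), flagged(z), green(node2), hot(node2), large(z), locked(z), open(z), ready(a), small(a), swims(node2)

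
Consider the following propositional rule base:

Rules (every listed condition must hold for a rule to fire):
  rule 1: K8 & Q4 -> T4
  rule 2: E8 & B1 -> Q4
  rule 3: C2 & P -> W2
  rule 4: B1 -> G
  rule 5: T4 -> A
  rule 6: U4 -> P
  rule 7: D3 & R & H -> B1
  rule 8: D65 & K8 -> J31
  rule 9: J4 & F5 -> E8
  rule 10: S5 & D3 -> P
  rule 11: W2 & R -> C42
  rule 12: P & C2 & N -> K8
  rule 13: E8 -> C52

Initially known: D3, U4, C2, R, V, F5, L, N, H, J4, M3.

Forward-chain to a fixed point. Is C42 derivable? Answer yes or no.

yes

Round 1: rule 6 [U4 -> P]; rule 7 [D3 & R & H -> B1]; rule 9 [J4 & F5 -> E8]. Adds P, B1, E8.
Round 2: rule 2 [E8 & B1 -> Q4]; rule 3 [C2 & P -> W2]; rule 4 [B1 -> G]; rule 12 [P & C2 & N -> K8]; rule 13 [E8 -> C52]. Adds Q4, W2, G, K8, C52.
Round 3: rule 1 [K8 & Q4 -> T4]; rule 11 [W2 & R -> C42]. Adds T4, C42.
Round 4: rule 5 [T4 -> A]. Adds A.
C42 appears in round 3, so it is derivable.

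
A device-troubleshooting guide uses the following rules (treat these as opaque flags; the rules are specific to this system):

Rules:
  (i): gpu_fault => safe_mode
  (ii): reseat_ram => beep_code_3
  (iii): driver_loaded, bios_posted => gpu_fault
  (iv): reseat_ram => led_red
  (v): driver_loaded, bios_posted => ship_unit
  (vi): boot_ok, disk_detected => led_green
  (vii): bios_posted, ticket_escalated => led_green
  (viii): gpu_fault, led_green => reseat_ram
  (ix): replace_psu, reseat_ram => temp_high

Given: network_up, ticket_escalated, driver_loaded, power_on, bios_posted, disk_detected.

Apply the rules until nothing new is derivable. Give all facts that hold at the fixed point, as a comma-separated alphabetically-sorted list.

beep_code_3, bios_posted, disk_detected, driver_loaded, gpu_fault, led_green, led_red, network_up, power_on, reseat_ram, safe_mode, ship_unit, ticket_escalated

Round 1 — (iii), (v), (vii), derive gpu_fault, ship_unit, led_green.
Round 2 — (i), (viii), derive safe_mode, reseat_ram.
Round 3 — (ii), (iv), derive beep_code_3, led_red.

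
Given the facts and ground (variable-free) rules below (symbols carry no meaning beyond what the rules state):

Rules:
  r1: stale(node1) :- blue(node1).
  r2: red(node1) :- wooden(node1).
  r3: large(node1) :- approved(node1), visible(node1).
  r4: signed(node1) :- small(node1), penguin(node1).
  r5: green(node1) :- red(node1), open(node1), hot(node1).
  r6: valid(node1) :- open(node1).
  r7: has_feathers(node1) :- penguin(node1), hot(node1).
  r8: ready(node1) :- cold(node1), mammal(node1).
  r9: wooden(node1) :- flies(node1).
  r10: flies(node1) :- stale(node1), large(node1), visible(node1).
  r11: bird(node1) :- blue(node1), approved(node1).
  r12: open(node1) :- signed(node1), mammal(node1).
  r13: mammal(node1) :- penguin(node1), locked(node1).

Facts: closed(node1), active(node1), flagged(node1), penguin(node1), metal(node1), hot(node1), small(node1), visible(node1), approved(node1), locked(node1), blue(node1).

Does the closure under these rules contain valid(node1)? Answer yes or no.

yes

Round 1: r1 [stale(node1) :- blue(node1).]; r3 [large(node1) :- approved(node1), visible(node1).]; r4 [signed(node1) :- small(node1), penguin(node1).]; r7 [has_feathers(node1) :- penguin(node1), hot(node1).]; r11 [bird(node1) :- blue(node1), approved(node1).]; r13 [mammal(node1) :- penguin(node1), locked(node1).]. Adds stale(node1), large(node1), signed(node1), has_feathers(node1), bird(node1), mammal(node1).
Round 2: r10 [flies(node1) :- stale(node1), large(node1), visible(node1).]; r12 [open(node1) :- signed(node1), mammal(node1).]. Adds flies(node1), open(node1).
Round 3: r6 [valid(node1) :- open(node1).]; r9 [wooden(node1) :- flies(node1).]. Adds valid(node1), wooden(node1).
Round 4: r2 [red(node1) :- wooden(node1).]. Adds red(node1).
Round 5: r5 [green(node1) :- red(node1), open(node1), hot(node1).]. Adds green(node1).
valid(node1) appears in round 3, so it is derivable.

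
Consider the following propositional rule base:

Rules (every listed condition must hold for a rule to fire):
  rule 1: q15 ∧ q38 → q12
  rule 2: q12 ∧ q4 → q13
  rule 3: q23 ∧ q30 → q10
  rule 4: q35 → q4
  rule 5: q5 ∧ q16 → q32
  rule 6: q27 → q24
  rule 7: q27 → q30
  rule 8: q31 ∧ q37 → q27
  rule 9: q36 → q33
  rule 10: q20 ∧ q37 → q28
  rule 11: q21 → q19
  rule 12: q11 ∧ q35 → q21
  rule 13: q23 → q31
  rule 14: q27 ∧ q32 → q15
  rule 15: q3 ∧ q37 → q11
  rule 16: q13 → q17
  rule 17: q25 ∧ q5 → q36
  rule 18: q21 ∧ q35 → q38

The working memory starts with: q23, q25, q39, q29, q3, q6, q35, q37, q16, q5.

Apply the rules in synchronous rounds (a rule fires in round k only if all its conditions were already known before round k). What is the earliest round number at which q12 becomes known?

4

Round 1 fires rule 4, rule 5, rule 13, rule 15, rule 17, giving q4, q32, q31, q11, q36.
Round 2 fires rule 8, rule 9, rule 12, giving q27, q33, q21.
Round 3 fires rule 6, rule 7, rule 11, rule 14, rule 18, giving q24, q30, q19, q15, q38.
Round 4 fires rule 1, rule 3, giving q12, q10.
q12 first appears in round 4.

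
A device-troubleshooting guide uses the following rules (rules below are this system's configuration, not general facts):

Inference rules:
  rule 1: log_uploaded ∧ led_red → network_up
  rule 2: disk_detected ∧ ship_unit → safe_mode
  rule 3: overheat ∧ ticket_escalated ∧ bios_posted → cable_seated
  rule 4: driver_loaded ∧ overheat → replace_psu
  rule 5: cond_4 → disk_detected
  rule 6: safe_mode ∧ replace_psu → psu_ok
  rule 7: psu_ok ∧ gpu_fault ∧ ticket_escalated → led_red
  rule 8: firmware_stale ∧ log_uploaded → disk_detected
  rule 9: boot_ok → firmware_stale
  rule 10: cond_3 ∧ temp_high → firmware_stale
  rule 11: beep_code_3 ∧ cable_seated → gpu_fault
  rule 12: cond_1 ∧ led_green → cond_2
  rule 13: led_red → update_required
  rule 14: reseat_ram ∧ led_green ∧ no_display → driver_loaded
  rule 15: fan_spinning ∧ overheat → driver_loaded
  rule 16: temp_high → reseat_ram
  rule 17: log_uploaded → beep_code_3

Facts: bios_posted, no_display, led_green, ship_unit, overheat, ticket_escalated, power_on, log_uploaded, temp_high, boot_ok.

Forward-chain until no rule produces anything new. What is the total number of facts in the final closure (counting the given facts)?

[1] rule 3 [overheat ∧ ticket_escalated ∧ bios_posted → cable_seated]; rule 9 [boot_ok → firmware_stale]; rule 16 [temp_high → reseat_ram]; rule 17 [log_uploaded → beep_code_3]. ⇒ new: cable_seated, firmware_stale, reseat_ram, beep_code_3.
[2] rule 8 [firmware_stale ∧ log_uploaded → disk_detected]; rule 11 [beep_code_3 ∧ cable_seated → gpu_fault]; rule 14 [reseat_ram ∧ led_green ∧ no_display → driver_loaded]. ⇒ new: disk_detected, gpu_fault, driver_loaded.
[3] rule 2 [disk_detected ∧ ship_unit → safe_mode]; rule 4 [driver_loaded ∧ overheat → replace_psu]. ⇒ new: safe_mode, replace_psu.
[4] rule 6 [safe_mode ∧ replace_psu → psu_ok]. ⇒ new: psu_ok.
[5] rule 7 [psu_ok ∧ gpu_fault ∧ ticket_escalated → led_red]. ⇒ new: led_red.
[6] rule 1 [log_uploaded ∧ led_red → network_up]; rule 13 [led_red → update_required]. ⇒ new: network_up, update_required.
Closure: {beep_code_3, bios_posted, boot_ok, cable_seated, disk_detected, driver_loaded, firmware_stale, gpu_fault, led_green, led_red, log_uploaded, network_up, no_display, overheat, power_on, psu_ok, replace_psu, reseat_ram, safe_mode, ship_unit, temp_high, ticket_escalated, update_required} — 23 facts.

23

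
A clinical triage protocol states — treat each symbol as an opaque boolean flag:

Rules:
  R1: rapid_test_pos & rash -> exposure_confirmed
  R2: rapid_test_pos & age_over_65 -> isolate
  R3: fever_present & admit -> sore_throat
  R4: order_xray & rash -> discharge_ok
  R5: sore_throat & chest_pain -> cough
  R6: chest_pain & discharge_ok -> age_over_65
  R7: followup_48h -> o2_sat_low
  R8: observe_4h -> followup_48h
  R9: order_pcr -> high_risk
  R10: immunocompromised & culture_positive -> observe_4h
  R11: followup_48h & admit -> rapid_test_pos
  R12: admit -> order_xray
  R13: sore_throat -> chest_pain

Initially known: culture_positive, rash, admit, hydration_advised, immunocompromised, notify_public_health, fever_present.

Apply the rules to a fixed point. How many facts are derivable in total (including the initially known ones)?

Round 1 — R3, R10, R12, derive sore_throat, observe_4h, order_xray.
Round 2 — R4, R8, R13, derive discharge_ok, followup_48h, chest_pain.
Round 3 — R5, R6, R7, R11, derive cough, age_over_65, o2_sat_low, rapid_test_pos.
Round 4 — R1, R2, derive exposure_confirmed, isolate.
Closure: {admit, age_over_65, chest_pain, cough, culture_positive, discharge_ok, exposure_confirmed, fever_present, followup_48h, hydration_advised, immunocompromised, isolate, notify_public_health, o2_sat_low, observe_4h, order_xray, rapid_test_pos, rash, sore_throat} — 19 facts.

19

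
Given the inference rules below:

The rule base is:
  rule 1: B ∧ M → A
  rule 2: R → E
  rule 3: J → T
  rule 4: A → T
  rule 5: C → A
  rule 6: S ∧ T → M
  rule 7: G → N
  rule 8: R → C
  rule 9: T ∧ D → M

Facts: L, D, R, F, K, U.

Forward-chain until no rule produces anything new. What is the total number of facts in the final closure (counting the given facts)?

Round 1 — rule 2, rule 8, derive E, C.
Round 2 — rule 5, derive A.
Round 3 — rule 4, derive T.
Round 4 — rule 9, derive M.
Closure: {A, C, D, E, F, K, L, M, R, T, U} — 11 facts.

11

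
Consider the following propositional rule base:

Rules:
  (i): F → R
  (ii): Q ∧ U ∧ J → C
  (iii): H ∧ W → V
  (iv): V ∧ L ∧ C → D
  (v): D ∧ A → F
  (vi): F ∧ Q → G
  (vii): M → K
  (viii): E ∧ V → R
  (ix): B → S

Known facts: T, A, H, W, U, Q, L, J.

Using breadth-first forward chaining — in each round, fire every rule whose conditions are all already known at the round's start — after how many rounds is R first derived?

4

Round 1: (ii) [Q ∧ U ∧ J → C]; (iii) [H ∧ W → V]. Adds C, V.
Round 2: (iv) [V ∧ L ∧ C → D]. Adds D.
Round 3: (v) [D ∧ A → F]. Adds F.
Round 4: (i) [F → R]; (vi) [F ∧ Q → G]. Adds R, G.
R first appears in round 4.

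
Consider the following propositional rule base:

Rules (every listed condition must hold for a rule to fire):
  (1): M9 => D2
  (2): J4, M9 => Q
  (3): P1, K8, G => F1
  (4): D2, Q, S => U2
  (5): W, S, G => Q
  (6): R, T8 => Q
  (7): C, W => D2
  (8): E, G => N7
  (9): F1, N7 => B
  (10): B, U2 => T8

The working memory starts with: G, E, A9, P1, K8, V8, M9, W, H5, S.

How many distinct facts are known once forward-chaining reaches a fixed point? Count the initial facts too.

Round 1: (1) [M9 => D2]; (3) [P1, K8, G => F1]; (5) [W, S, G => Q]; (8) [E, G => N7]. New: D2, F1, Q, N7.
Round 2: (4) [D2, Q, S => U2]; (9) [F1, N7 => B]. New: U2, B.
Round 3: (10) [B, U2 => T8]. New: T8.
Closure: {A9, B, D2, E, F1, G, H5, K8, M9, N7, P1, Q, S, T8, U2, V8, W} — 17 facts.

17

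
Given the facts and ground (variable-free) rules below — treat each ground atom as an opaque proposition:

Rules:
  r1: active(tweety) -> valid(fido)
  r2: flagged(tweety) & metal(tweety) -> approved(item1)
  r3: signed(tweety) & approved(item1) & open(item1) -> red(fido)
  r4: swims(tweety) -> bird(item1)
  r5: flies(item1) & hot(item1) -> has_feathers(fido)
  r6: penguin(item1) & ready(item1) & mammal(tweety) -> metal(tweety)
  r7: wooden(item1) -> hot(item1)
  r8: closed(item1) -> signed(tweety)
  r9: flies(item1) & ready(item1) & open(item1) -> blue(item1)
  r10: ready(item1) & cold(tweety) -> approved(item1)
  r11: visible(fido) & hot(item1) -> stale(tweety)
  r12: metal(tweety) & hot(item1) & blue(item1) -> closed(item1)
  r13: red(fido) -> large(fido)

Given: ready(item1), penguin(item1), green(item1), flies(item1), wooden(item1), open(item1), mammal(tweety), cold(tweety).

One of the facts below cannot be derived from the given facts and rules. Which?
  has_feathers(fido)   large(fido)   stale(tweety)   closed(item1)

Round 1 — r6, r7, r9, r10, derive metal(tweety), hot(item1), blue(item1), approved(item1).
Round 2 — r5, r12, derive has_feathers(fido), closed(item1).
Round 3 — r8, derive signed(tweety).
Round 4 — r3, derive red(fido).
Round 5 — r13, derive large(fido).
Derived: has_feathers(fido) (round 2), closed(item1) (round 2), large(fido) (round 5). stale(tweety) never appears in any round.

stale(tweety)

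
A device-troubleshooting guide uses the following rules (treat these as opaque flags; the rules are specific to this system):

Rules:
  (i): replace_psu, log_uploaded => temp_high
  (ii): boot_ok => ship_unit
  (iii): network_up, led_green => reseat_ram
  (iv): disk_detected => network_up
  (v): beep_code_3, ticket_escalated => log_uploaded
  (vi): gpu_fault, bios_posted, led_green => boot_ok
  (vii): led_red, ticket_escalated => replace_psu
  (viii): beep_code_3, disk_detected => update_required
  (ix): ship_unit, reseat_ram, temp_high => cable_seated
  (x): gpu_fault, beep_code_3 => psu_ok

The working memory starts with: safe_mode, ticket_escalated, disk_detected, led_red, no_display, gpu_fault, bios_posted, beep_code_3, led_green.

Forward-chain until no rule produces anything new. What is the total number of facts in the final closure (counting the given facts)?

[1] (iv) [disk_detected => network_up]; (v) [beep_code_3, ticket_escalated => log_uploaded]; (vi) [gpu_fault, bios_posted, led_green => boot_ok]; (vii) [led_red, ticket_escalated => replace_psu]; (viii) [beep_code_3, disk_detected => update_required]; (x) [gpu_fault, beep_code_3 => psu_ok]. ⇒ new: network_up, log_uploaded, boot_ok, replace_psu, update_required, psu_ok.
[2] (i) [replace_psu, log_uploaded => temp_high]; (ii) [boot_ok => ship_unit]; (iii) [network_up, led_green => reseat_ram]. ⇒ new: temp_high, ship_unit, reseat_ram.
[3] (ix) [ship_unit, reseat_ram, temp_high => cable_seated]. ⇒ new: cable_seated.
Closure: {beep_code_3, bios_posted, boot_ok, cable_seated, disk_detected, gpu_fault, led_green, led_red, log_uploaded, network_up, no_display, psu_ok, replace_psu, reseat_ram, safe_mode, ship_unit, temp_high, ticket_escalated, update_required} — 19 facts.

19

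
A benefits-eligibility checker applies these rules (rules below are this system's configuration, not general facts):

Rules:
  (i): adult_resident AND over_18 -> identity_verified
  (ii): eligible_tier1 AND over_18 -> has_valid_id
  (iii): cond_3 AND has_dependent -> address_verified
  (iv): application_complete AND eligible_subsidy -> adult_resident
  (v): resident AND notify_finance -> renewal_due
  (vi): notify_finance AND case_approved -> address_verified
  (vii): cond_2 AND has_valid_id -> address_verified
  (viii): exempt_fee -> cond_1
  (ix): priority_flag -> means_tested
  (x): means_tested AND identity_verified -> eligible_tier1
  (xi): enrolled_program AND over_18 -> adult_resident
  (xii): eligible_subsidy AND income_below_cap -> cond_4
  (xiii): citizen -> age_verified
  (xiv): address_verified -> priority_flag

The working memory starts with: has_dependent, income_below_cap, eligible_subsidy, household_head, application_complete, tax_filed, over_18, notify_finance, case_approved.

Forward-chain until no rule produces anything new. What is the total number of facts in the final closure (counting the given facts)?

Round 1: (iv) [application_complete AND eligible_subsidy -> adult_resident]; (vi) [notify_finance AND case_approved -> address_verified]; (xii) [eligible_subsidy AND income_below_cap -> cond_4]. New: adult_resident, address_verified, cond_4.
Round 2: (i) [adult_resident AND over_18 -> identity_verified]; (xiv) [address_verified -> priority_flag]. New: identity_verified, priority_flag.
Round 3: (ix) [priority_flag -> means_tested]. New: means_tested.
Round 4: (x) [means_tested AND identity_verified -> eligible_tier1]. New: eligible_tier1.
Round 5: (ii) [eligible_tier1 AND over_18 -> has_valid_id]. New: has_valid_id.
Closure: {address_verified, adult_resident, application_complete, case_approved, cond_4, eligible_subsidy, eligible_tier1, has_dependent, has_valid_id, household_head, identity_verified, income_below_cap, means_tested, notify_finance, over_18, priority_flag, tax_filed} — 17 facts.

17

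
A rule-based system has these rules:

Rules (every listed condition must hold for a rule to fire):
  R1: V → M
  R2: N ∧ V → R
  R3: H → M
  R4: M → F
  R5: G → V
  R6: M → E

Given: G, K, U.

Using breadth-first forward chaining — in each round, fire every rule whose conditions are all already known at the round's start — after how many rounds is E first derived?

3

Round 1 — R5, derive V.
Round 2 — R1, derive M.
Round 3 — R4, R6, derive F, E.
E first appears in round 3.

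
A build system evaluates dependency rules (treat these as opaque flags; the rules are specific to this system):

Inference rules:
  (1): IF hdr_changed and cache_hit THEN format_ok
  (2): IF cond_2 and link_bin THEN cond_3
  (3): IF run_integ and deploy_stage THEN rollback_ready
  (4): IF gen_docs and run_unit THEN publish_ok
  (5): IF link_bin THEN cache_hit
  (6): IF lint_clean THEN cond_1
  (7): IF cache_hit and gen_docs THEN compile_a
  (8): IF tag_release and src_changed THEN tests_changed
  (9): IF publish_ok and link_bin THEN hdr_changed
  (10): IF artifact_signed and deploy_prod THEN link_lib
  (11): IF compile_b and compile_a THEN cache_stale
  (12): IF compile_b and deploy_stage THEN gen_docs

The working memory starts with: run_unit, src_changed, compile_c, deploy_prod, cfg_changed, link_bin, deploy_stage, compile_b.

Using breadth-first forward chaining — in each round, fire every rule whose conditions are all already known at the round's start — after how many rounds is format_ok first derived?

Round 1: (5) [IF link_bin THEN cache_hit]; (12) [IF compile_b and deploy_stage THEN gen_docs]. Adds cache_hit, gen_docs.
Round 2: (4) [IF gen_docs and run_unit THEN publish_ok]; (7) [IF cache_hit and gen_docs THEN compile_a]. Adds publish_ok, compile_a.
Round 3: (9) [IF publish_ok and link_bin THEN hdr_changed]; (11) [IF compile_b and compile_a THEN cache_stale]. Adds hdr_changed, cache_stale.
Round 4: (1) [IF hdr_changed and cache_hit THEN format_ok]. Adds format_ok.
format_ok first appears in round 4.

4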